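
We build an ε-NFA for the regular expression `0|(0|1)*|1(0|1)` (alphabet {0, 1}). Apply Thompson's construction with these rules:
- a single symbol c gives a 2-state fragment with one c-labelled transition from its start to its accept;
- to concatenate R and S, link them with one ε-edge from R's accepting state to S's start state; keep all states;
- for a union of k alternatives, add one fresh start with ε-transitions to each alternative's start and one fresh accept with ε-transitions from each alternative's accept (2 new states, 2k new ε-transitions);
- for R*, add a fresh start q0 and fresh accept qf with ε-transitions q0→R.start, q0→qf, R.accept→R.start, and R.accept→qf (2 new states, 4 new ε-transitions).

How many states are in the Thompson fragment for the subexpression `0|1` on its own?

6

Fragment for `0|1`:
Each of the 2 symbol leaves contributes a 2-state fragment.
  0|1 = 6 states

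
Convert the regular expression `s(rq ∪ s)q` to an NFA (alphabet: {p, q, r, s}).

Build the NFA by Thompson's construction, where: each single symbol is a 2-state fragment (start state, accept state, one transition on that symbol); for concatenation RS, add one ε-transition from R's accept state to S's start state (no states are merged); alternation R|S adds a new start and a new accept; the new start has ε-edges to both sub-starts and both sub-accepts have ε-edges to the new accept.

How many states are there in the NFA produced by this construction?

Building bottom-up:
Each of the 5 symbol leaves contributes a 2-state fragment.
  rq → 4 states
  rq ∪ s → 8 states
  s(rq ∪ s)q → 12 states

12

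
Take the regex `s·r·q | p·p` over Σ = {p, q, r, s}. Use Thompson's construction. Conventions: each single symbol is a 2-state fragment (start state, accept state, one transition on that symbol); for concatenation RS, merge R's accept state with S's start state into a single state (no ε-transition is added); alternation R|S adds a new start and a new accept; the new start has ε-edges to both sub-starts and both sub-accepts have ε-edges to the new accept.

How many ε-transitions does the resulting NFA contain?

Recursing over subexpressions:
Each of the 5 symbol leaves contributes 0 ε-transitions.
  s·r·q = 0 ε-transitions
  p·p = 0 ε-transitions
  s·r·q | p·p = 4 ε-transitions

4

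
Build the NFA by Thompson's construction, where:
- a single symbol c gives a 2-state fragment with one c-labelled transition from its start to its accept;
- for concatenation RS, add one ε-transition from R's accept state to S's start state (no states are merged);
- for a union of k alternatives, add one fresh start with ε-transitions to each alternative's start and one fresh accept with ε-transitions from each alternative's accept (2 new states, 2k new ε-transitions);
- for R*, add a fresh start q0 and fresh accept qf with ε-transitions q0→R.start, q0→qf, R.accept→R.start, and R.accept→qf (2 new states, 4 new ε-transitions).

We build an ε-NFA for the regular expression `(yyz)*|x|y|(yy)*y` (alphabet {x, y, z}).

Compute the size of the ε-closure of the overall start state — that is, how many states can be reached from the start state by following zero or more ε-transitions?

11

Work bottom-up. For each fragment F, track |ε-closure(F.start)| and whether F's accept lies in that closure (i.e. whether F accepts ε). A single-symbol fragment has closure size 1 and does not accept ε.
  yyz → C equals the left operand's closure size = 1 (its accept is not ε-reachable, so the closure stops there)
  (yyz)* → new start has ε-edges to the inner start and to the new accept, so C = 2 + 1 = 3
  yy → same as the first factor's closure: C = 1
  (yy)* → C = 1 (new start) + 1 (body) + 1 (new accept) = 3
  (yy)*y → C = 3 + 1 = 4 (closure spills across the concat boundary because the left factor accepts ε)
  (yyz)*|x|y|(yy)*y → new start ε-reaches every alternative's start; at least one alternative accepts ε, so the union's new accept is reached too: C = 1 + 3 + 1 + 1 + 4 + 1 = 11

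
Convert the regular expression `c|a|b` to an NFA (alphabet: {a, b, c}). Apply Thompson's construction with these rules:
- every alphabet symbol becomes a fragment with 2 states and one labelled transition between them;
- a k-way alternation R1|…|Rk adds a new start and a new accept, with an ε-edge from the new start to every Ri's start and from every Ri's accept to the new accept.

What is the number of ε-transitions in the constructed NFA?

6

By structural recursion:
Each of the 3 symbol leaves contributes 0 ε-transitions.
  c|a|b : 6 ε-transitions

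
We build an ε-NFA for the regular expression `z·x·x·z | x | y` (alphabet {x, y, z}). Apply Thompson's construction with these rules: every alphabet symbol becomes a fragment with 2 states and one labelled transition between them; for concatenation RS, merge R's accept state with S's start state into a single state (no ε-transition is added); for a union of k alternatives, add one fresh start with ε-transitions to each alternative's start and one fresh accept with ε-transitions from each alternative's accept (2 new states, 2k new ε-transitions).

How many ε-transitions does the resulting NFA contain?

Per subexpression:
Each of the 6 symbol leaves contributes 0 ε-transitions.
  z·x·x·z = 0 ε-transitions
  z·x·x·z | x | y = 6 ε-transitions

6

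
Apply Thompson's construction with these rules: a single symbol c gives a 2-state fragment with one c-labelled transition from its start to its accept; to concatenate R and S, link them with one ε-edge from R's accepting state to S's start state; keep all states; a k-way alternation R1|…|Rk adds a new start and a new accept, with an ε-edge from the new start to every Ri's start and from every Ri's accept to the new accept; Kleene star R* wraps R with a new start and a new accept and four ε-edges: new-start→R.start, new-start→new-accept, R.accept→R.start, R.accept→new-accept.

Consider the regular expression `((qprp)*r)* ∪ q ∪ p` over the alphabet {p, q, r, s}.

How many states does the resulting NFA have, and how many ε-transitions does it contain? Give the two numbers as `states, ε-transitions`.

20, 18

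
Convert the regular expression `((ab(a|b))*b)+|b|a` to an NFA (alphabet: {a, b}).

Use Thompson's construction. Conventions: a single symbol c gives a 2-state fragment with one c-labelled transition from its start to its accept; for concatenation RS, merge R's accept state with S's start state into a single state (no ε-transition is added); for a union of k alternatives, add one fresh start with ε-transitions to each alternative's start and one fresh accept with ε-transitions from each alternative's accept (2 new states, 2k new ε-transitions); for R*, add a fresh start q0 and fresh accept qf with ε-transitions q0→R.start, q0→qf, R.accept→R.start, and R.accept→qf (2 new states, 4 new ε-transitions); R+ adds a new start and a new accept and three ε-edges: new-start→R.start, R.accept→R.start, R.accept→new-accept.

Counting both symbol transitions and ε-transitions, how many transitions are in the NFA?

24

Building bottom-up:
Each of the 7 symbol leaves contributes 1 transition (1 symbol, 0 ε).
  a|b — 6 transitions (2 symbol, 4 ε)
  ab(a|b) — 8 transitions (4 symbol, 4 ε)
  (ab(a|b))* — 12 transitions (4 symbol, 8 ε)
  (ab(a|b))*b — 13 transitions (5 symbol, 8 ε)
  ((ab(a|b))*b)+ — 16 transitions (5 symbol, 11 ε)
  ((ab(a|b))*b)+|b|a — 24 transitions (7 symbol, 17 ε)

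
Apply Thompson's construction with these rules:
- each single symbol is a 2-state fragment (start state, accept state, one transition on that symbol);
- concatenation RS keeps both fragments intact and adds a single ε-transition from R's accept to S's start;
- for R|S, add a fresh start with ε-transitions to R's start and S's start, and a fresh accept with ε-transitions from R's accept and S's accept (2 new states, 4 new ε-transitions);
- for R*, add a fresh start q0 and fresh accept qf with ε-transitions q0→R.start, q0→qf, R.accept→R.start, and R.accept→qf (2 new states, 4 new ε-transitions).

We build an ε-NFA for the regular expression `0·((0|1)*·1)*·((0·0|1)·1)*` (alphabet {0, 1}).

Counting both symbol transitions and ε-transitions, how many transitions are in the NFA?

33

Bottom-up over the parse tree:
Each of the 8 symbol leaves contributes 1 transition (1 symbol, 0 ε).
  0|1 — 6 transitions (2 symbol, 4 ε)
  (0|1)* — 10 transitions (2 symbol, 8 ε)
  (0|1)*·1 — 12 transitions (3 symbol, 9 ε)
  ((0|1)*·1)* — 16 transitions (3 symbol, 13 ε)
  0·0 — 3 transitions (2 symbol, 1 ε)
  0·0|1 — 8 transitions (3 symbol, 5 ε)
  (0·0|1)·1 — 10 transitions (4 symbol, 6 ε)
  ((0·0|1)·1)* — 14 transitions (4 symbol, 10 ε)
  0·((0|1)*·1)*·((0·0|1)·1)* — 33 transitions (8 symbol, 25 ε)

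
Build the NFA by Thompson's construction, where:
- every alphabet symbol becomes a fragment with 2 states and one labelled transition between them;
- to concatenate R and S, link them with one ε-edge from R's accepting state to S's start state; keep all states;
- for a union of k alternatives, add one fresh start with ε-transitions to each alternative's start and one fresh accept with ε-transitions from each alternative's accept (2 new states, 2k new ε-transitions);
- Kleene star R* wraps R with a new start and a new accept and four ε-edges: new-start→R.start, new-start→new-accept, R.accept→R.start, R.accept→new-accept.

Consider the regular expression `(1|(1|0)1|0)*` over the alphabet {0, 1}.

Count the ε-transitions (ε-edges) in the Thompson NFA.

15

Per subexpression:
Each of the 5 symbol leaves contributes 0 ε-transitions.
  1|0 — 4 ε-transitions
  (1|0)1 — 5 ε-transitions
  1|(1|0)1|0 — 11 ε-transitions
  (1|(1|0)1|0)* — 15 ε-transitions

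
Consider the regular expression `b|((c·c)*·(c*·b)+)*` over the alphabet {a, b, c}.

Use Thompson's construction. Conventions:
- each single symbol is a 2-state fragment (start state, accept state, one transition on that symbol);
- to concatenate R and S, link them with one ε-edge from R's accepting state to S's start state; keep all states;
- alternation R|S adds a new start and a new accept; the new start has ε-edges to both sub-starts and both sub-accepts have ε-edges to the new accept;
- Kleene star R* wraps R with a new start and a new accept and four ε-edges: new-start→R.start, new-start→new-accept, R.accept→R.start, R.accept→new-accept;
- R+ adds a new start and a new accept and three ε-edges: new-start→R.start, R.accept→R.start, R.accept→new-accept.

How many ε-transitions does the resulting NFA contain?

22

Recursing over subexpressions:
Each of the 5 symbol leaves contributes 0 ε-transitions.
  c·c : 1 ε-transition
  (c·c)* : 5 ε-transitions
  c* : 4 ε-transitions
  c*·b : 5 ε-transitions
  (c*·b)+ : 8 ε-transitions
  (c·c)*·(c*·b)+ : 14 ε-transitions
  ((c·c)*·(c*·b)+)* : 18 ε-transitions
  b|((c·c)*·(c*·b)+)* : 22 ε-transitions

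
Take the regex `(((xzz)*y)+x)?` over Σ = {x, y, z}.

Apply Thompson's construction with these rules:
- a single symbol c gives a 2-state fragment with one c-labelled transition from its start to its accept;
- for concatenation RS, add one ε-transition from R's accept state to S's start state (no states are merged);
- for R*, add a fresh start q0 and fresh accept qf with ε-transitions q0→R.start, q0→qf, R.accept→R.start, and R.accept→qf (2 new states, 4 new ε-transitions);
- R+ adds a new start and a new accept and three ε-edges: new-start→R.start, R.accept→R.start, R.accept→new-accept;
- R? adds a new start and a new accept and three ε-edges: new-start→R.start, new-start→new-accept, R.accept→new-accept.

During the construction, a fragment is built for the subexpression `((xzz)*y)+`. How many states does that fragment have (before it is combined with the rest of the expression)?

Fragment for `((xzz)*y)+`:
Each of the 4 symbol leaves contributes a 2-state fragment.
  xzz → 6 states
  (xzz)* → 8 states
  (xzz)*y → 10 states
  ((xzz)*y)+ → 12 states

12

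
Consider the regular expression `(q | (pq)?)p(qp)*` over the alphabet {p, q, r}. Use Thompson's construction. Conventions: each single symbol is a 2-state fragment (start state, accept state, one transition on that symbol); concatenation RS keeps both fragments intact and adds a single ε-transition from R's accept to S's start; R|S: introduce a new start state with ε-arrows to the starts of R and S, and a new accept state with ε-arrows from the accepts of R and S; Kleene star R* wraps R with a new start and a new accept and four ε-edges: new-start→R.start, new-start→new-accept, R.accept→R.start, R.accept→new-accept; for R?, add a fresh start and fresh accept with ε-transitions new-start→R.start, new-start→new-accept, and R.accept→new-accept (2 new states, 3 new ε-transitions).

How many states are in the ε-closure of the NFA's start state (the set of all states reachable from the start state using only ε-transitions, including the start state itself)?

7

Let C(F) = |ε-closure(F.start)| within fragment F, and note whether F accepts ε. Symbol fragments have C = 1 and do not accept ε. Then:
  pq → |ε-closure| equals the left operand's closure size = 1 (its accept is not ε-reachable, so the closure stops there)
  (pq)? → new start has ε-edges to the inner start and to the new accept, so |ε-closure| = 2 + 1 = 3
  q | (pq)? → new start ε-reaches every alternative's start; at least one alternative accepts ε, so the union's new accept is reached too: |ε-closure| = 1 + 1 + 3 + 1 = 6
  qp → same as the first factor's closure: |ε-closure| = 1
  (qp)* → the star's fresh start ε-reaches both the body's start and the fresh accept: |ε-closure| = 2 + 1 = 3
  (q | (pq)?)p(qp)* → the left operand accepts ε, so the closure extends into the next operand (via the concat ε-link); |ε-closure| = 6 + 1 = 7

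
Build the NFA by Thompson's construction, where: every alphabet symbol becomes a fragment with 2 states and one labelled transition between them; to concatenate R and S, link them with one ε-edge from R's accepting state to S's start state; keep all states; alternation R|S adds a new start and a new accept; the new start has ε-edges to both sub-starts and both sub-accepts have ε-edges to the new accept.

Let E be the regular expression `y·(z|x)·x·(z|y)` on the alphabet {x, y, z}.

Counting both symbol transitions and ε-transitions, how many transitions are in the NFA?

Recursing over subexpressions:
Each of the 6 symbol leaves contributes 1 transition (1 symbol, 0 ε).
  z|x = 6 transitions (2 symbol, 4 ε)
  z|y = 6 transitions (2 symbol, 4 ε)
  y·(z|x)·x·(z|y) = 17 transitions (6 symbol, 11 ε)

17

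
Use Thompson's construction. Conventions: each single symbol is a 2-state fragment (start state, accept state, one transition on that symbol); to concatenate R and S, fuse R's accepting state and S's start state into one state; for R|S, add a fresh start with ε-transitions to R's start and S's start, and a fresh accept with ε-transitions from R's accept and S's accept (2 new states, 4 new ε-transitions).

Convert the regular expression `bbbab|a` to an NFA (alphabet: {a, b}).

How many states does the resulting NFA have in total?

10

Bottom-up over the parse tree:
Each of the 6 symbol leaves contributes a 2-state fragment.
  bbbab → 6 states
  bbbab|a → 10 states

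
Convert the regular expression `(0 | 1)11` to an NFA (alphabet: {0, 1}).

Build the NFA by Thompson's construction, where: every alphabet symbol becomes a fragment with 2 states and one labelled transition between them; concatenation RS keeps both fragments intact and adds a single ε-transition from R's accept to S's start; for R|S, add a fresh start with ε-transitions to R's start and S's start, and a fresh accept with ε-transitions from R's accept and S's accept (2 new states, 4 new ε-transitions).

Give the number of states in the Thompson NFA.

Bottom-up over the parse tree:
Each of the 4 symbol leaves contributes a 2-state fragment.
  0 | 1 : 6 states
  (0 | 1)11 : 10 states

10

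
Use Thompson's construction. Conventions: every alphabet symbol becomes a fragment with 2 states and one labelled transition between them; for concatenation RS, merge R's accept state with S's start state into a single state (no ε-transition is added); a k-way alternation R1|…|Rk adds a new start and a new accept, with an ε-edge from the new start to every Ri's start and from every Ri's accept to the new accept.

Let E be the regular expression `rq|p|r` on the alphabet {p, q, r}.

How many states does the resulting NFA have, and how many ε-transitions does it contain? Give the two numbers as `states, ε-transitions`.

9, 6

Recursing over subexpressions:
Each of the 4 symbol leaves contributes 2 states and 0 ε-transitions.
  rq = 3 states, 0 ε-transitions
  rq|p|r = 9 states, 6 ε-transitions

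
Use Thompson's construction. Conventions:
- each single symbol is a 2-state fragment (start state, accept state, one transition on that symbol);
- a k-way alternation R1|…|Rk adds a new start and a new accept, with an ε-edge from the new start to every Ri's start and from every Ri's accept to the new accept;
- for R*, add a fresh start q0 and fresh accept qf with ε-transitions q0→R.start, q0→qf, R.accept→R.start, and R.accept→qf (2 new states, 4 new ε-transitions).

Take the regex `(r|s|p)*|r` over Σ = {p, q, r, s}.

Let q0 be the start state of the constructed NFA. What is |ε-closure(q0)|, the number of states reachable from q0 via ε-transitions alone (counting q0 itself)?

Let C(F) = |ε-closure(F.start)| within fragment F, and note whether F accepts ε. Symbol fragments have C = 1 and do not accept ε. Then:
  r|s|p : |closure| = 1 + 1 + 1 + 1 = 4 (the new accept is not ε-reachable since no branch accepts ε)
  (r|s|p)* : |closure| = 1 (new start) + 4 (body) + 1 (new accept) = 6
  (r|s|p)*|r : |closure| = 1 (new start) + (6 + 1) + 1 (new accept, since some branch ε-reaches its own accept) = 9

9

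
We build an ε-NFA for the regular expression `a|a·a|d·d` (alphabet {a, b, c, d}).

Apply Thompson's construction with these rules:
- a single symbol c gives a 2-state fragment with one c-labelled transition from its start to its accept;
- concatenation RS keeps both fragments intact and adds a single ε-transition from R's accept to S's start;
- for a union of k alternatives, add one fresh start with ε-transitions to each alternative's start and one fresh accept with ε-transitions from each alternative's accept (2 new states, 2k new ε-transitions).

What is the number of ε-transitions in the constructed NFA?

Per subexpression:
Each of the 5 symbol leaves contributes 0 ε-transitions.
  a·a → 1 ε-transition
  d·d → 1 ε-transition
  a|a·a|d·d → 8 ε-transitions

8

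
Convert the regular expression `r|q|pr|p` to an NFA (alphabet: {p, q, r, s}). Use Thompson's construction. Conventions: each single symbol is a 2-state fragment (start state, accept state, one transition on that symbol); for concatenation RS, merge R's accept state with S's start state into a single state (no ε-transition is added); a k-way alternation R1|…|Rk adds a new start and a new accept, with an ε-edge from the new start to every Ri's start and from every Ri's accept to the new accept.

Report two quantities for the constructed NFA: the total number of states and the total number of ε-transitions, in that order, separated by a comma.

Per subexpression:
Each of the 5 symbol leaves contributes 2 states and 0 ε-transitions.
  pr — 3 states, 0 ε-transitions
  r|q|pr|p — 11 states, 8 ε-transitions

11, 8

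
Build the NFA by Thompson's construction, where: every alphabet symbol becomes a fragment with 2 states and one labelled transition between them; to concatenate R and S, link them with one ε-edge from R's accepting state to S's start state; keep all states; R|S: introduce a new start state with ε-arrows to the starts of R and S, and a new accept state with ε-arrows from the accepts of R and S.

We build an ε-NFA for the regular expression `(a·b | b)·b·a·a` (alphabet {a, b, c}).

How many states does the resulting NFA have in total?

14

Per subexpression:
Each of the 6 symbol leaves contributes a 2-state fragment.
  a·b — 4 states
  a·b | b — 8 states
  (a·b | b)·b·a·a — 14 states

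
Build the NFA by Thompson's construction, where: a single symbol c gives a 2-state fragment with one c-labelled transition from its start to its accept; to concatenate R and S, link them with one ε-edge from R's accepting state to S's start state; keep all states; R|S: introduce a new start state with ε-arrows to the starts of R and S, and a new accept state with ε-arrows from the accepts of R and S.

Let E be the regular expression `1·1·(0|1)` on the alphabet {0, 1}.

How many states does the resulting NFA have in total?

10

Building bottom-up:
Each of the 4 symbol leaves contributes a 2-state fragment.
  0|1 — 6 states
  1·1·(0|1) — 10 states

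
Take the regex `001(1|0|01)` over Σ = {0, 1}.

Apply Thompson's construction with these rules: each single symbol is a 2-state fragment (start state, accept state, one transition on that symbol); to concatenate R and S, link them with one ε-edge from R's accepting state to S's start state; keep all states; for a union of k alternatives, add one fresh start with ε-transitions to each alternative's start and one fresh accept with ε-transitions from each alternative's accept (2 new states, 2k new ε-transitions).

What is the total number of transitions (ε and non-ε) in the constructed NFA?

17

Recursing over subexpressions:
Each of the 7 symbol leaves contributes 1 transition (1 symbol, 0 ε).
  01 — 3 transitions (2 symbol, 1 ε)
  1|0|01 — 11 transitions (4 symbol, 7 ε)
  001(1|0|01) — 17 transitions (7 symbol, 10 ε)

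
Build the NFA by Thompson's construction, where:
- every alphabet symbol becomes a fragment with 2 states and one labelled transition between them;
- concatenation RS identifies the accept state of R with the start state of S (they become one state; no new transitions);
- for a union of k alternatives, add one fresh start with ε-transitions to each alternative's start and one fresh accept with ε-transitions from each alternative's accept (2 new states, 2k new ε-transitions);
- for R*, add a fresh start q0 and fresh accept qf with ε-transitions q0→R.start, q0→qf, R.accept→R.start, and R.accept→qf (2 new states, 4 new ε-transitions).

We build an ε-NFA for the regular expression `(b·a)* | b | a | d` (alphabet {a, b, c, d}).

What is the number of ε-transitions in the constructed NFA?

12

By structural recursion:
Each of the 5 symbol leaves contributes 0 ε-transitions.
  b·a → 0 ε-transitions
  (b·a)* → 4 ε-transitions
  (b·a)* | b | a | d → 12 ε-transitions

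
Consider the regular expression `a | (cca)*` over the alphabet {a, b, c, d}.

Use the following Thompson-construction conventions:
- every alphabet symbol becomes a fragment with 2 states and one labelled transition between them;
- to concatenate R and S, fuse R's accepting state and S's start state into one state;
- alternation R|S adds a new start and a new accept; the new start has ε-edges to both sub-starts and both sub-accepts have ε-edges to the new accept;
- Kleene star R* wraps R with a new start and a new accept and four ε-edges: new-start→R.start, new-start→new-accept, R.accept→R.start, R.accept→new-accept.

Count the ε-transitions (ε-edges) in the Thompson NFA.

8

Recursing over subexpressions:
Each of the 4 symbol leaves contributes 0 ε-transitions.
  cca : 0 ε-transitions
  (cca)* : 4 ε-transitions
  a | (cca)* : 8 ε-transitions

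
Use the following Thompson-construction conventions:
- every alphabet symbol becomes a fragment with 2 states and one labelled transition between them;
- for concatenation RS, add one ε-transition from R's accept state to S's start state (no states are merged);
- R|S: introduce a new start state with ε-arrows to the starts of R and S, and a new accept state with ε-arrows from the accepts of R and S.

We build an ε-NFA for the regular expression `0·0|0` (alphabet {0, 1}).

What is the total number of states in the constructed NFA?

Recursing over subexpressions:
Each of the 3 symbol leaves contributes a 2-state fragment.
  0·0 — 4 states
  0·0|0 — 8 states

8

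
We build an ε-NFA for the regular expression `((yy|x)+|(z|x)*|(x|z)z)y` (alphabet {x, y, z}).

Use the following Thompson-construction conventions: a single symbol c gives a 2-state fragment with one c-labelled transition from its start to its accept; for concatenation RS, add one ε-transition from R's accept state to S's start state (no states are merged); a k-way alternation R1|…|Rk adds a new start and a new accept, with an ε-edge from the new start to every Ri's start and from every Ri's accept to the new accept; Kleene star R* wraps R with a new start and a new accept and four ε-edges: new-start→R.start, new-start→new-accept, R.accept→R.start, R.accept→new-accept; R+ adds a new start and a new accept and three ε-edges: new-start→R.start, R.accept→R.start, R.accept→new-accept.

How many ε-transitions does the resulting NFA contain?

28

Per subexpression:
Each of the 9 symbol leaves contributes 0 ε-transitions.
  yy → 1 ε-transition
  yy|x → 5 ε-transitions
  (yy|x)+ → 8 ε-transitions
  z|x → 4 ε-transitions
  (z|x)* → 8 ε-transitions
  x|z → 4 ε-transitions
  (x|z)z → 5 ε-transitions
  (yy|x)+|(z|x)*|(x|z)z → 27 ε-transitions
  ((yy|x)+|(z|x)*|(x|z)z)y → 28 ε-transitions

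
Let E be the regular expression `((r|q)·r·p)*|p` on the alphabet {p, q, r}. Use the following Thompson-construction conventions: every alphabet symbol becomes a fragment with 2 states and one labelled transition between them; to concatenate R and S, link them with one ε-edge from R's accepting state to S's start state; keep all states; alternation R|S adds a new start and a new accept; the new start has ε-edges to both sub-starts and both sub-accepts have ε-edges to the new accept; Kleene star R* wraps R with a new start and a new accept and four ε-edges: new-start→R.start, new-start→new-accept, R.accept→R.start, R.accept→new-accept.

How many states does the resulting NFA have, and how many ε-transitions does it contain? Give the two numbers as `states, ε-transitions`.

16, 14

By structural recursion:
Each of the 5 symbol leaves contributes 2 states and 0 ε-transitions.
  r|q → 6 states, 4 ε-transitions
  (r|q)·r·p → 10 states, 6 ε-transitions
  ((r|q)·r·p)* → 12 states, 10 ε-transitions
  ((r|q)·r·p)*|p → 16 states, 14 ε-transitions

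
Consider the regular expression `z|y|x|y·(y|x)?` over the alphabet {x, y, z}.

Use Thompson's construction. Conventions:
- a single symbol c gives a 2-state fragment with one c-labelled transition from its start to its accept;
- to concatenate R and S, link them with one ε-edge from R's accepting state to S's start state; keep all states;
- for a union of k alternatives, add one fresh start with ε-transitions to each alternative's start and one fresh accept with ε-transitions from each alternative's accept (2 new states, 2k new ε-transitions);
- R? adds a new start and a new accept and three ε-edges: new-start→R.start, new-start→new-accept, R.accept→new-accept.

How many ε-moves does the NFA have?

Per subexpression:
Each of the 6 symbol leaves contributes 0 ε-transitions.
  y|x — 4 ε-transitions
  (y|x)? — 7 ε-transitions
  y·(y|x)? — 8 ε-transitions
  z|y|x|y·(y|x)? — 16 ε-transitions

16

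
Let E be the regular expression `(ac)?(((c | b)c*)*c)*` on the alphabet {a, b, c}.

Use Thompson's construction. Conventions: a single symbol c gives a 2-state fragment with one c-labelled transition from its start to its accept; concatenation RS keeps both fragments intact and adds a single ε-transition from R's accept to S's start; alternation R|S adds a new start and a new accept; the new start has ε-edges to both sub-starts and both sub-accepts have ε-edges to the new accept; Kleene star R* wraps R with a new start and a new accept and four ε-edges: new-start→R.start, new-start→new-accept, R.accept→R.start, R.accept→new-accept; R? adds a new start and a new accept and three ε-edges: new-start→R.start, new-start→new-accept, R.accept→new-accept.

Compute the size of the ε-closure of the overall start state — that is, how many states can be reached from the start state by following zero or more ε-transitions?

11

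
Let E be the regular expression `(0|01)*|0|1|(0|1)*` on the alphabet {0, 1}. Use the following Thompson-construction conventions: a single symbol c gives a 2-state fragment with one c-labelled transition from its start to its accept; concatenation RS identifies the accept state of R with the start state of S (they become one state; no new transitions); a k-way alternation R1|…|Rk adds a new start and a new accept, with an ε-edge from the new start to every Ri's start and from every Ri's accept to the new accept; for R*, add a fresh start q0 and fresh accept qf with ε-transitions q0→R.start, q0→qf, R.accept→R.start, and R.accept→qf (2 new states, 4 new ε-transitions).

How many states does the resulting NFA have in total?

23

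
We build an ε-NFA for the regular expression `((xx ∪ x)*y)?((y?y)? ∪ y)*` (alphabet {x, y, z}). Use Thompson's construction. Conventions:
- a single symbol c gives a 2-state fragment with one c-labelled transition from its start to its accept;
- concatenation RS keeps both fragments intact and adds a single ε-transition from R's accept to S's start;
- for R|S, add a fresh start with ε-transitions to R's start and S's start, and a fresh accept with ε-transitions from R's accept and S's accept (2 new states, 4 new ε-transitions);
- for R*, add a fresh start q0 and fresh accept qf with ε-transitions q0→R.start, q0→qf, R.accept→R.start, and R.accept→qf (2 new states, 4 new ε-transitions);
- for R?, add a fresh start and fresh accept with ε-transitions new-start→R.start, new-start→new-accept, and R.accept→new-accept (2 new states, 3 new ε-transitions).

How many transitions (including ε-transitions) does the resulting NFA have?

36

Per subexpression:
Each of the 7 symbol leaves contributes 1 transition (1 symbol, 0 ε).
  xx = 3 transitions (2 symbol, 1 ε)
  xx ∪ x = 8 transitions (3 symbol, 5 ε)
  (xx ∪ x)* = 12 transitions (3 symbol, 9 ε)
  (xx ∪ x)*y = 14 transitions (4 symbol, 10 ε)
  ((xx ∪ x)*y)? = 17 transitions (4 symbol, 13 ε)
  y? = 4 transitions (1 symbol, 3 ε)
  y?y = 6 transitions (2 symbol, 4 ε)
  (y?y)? = 9 transitions (2 symbol, 7 ε)
  (y?y)? ∪ y = 14 transitions (3 symbol, 11 ε)
  ((y?y)? ∪ y)* = 18 transitions (3 symbol, 15 ε)
  ((xx ∪ x)*y)?((y?y)? ∪ y)* = 36 transitions (7 symbol, 29 ε)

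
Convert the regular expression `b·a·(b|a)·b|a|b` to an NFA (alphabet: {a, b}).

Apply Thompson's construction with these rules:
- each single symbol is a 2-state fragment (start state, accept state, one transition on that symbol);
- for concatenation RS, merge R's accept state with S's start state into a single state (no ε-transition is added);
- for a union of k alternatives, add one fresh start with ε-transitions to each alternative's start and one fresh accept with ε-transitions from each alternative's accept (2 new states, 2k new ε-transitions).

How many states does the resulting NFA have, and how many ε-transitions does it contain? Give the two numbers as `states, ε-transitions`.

15, 10

By structural recursion:
Each of the 7 symbol leaves contributes 2 states and 0 ε-transitions.
  b|a → 6 states, 4 ε-transitions
  b·a·(b|a)·b → 9 states, 4 ε-transitions
  b·a·(b|a)·b|a|b → 15 states, 10 ε-transitions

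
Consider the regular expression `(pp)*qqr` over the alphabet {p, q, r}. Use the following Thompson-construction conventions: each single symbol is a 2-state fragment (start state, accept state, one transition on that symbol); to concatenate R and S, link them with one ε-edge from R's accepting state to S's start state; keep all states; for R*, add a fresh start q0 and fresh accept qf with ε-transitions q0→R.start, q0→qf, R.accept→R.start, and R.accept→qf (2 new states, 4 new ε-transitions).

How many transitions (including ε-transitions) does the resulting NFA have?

13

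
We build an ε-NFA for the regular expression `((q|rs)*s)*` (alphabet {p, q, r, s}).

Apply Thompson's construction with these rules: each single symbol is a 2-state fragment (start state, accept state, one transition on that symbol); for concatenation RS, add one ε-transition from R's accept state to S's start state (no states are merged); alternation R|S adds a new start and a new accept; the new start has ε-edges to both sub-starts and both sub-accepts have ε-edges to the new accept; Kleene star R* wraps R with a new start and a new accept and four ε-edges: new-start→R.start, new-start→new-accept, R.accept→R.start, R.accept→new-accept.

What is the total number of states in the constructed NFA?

Bottom-up over the parse tree:
Each of the 4 symbol leaves contributes a 2-state fragment.
  rs — 4 states
  q|rs — 8 states
  (q|rs)* — 10 states
  (q|rs)*s — 12 states
  ((q|rs)*s)* — 14 states

14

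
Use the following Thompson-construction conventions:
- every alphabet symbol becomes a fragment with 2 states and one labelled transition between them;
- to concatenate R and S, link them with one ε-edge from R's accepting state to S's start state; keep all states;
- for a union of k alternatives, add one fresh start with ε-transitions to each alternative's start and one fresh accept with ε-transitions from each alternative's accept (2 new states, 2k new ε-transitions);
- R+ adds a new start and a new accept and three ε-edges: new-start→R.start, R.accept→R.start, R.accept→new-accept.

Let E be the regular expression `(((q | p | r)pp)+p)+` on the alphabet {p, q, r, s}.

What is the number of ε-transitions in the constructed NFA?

15

Building bottom-up:
Each of the 6 symbol leaves contributes 0 ε-transitions.
  q | p | r → 6 ε-transitions
  (q | p | r)pp → 8 ε-transitions
  ((q | p | r)pp)+ → 11 ε-transitions
  ((q | p | r)pp)+p → 12 ε-transitions
  (((q | p | r)pp)+p)+ → 15 ε-transitions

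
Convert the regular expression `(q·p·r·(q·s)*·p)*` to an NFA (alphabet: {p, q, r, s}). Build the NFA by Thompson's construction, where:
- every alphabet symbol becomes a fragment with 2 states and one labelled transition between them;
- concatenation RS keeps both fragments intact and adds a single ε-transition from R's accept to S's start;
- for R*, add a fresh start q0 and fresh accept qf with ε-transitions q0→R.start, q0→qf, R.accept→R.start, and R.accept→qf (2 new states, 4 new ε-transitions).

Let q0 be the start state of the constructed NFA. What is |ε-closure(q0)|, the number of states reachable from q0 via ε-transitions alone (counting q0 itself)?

3

Compute the ε-closure size of each fragment's start state recursively; a symbol fragment's start has no outgoing ε-edge, so its closure is just itself (size 1).
  q·s — |closure| equals the left operand's closure size = 1 (its accept is not ε-reachable, so the closure stops there)
  (q·s)* — |closure| = 1 (new start) + 1 (body) + 1 (new accept) = 3
  q·p·r·(q·s)*·p — same as the first factor's closure: |closure| = 1
  (q·p·r·(q·s)*·p)* — |closure| = 1 (new start) + 1 (body) + 1 (new accept) = 3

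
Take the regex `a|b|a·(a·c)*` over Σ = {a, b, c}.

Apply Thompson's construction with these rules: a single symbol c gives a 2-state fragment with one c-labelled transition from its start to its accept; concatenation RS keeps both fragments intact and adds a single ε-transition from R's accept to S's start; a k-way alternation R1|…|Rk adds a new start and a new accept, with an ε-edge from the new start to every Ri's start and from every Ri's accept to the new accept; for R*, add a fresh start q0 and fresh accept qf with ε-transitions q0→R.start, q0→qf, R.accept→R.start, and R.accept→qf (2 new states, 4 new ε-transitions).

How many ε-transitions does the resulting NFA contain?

12

By structural recursion:
Each of the 5 symbol leaves contributes 0 ε-transitions.
  a·c — 1 ε-transition
  (a·c)* — 5 ε-transitions
  a·(a·c)* — 6 ε-transitions
  a|b|a·(a·c)* — 12 ε-transitions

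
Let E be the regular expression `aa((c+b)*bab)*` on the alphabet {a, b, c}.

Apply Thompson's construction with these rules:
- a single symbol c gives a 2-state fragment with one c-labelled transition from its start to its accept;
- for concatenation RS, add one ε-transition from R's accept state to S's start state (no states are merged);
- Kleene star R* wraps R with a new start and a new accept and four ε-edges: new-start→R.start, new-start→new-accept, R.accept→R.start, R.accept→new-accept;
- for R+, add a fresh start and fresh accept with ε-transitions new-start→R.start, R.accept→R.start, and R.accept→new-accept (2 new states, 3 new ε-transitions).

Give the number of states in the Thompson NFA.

20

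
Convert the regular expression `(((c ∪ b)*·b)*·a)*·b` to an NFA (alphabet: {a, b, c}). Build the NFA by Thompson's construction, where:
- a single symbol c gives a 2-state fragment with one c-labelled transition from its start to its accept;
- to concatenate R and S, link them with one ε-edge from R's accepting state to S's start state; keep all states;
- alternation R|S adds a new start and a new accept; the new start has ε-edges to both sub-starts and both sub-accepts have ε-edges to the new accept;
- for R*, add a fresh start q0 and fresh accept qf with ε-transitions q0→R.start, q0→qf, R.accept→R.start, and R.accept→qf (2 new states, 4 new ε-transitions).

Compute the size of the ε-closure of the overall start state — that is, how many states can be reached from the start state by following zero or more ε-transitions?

12

Let C(F) = |ε-closure(F.start)| within fragment F, and note whether F accepts ε. Symbol fragments have C = 1 and do not accept ε. Then:
  c ∪ b : |ε-closure| = 1 + 1 + 1 = 3 (the new accept is not ε-reachable since no branch accepts ε)
  (c ∪ b)* : the star's fresh start ε-reaches both the body's start and the fresh accept: |ε-closure| = 2 + 3 = 5
  (c ∪ b)*·b : the left operand accepts ε, so the closure extends into the next operand (via the concat ε-link); |ε-closure| = 5 + 1 = 6
  ((c ∪ b)*·b)* : |ε-closure| = 1 (new start) + 6 (body) + 1 (new accept) = 8
  ((c ∪ b)*·b)*·a : the left operand accepts ε, so the closure extends into the next operand (via the concat ε-link); |ε-closure| = 8 + 1 = 9
  (((c ∪ b)*·b)*·a)* : the star's fresh start ε-reaches both the body's start and the fresh accept: |ε-closure| = 2 + 9 = 11
  (((c ∪ b)*·b)*·a)*·b : the left operand accepts ε, so the closure extends into the next operand (via the concat ε-link); |ε-closure| = 11 + 1 = 12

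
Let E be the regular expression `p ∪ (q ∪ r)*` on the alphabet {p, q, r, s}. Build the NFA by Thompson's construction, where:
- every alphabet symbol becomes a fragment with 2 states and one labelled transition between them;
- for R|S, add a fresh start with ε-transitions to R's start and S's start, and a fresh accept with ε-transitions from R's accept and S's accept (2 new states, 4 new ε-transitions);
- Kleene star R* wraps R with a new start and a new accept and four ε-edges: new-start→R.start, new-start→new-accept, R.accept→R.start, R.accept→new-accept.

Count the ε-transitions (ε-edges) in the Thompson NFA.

12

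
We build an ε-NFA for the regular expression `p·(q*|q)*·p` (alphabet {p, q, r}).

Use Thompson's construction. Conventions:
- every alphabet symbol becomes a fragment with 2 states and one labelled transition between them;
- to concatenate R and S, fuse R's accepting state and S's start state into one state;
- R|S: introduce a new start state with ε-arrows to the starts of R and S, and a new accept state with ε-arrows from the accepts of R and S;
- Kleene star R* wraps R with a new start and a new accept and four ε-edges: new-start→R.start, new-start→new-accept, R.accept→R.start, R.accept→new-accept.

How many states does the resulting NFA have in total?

12

Building bottom-up:
Each of the 4 symbol leaves contributes a 2-state fragment.
  q* = 4 states
  q*|q = 8 states
  (q*|q)* = 10 states
  p·(q*|q)*·p = 12 states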